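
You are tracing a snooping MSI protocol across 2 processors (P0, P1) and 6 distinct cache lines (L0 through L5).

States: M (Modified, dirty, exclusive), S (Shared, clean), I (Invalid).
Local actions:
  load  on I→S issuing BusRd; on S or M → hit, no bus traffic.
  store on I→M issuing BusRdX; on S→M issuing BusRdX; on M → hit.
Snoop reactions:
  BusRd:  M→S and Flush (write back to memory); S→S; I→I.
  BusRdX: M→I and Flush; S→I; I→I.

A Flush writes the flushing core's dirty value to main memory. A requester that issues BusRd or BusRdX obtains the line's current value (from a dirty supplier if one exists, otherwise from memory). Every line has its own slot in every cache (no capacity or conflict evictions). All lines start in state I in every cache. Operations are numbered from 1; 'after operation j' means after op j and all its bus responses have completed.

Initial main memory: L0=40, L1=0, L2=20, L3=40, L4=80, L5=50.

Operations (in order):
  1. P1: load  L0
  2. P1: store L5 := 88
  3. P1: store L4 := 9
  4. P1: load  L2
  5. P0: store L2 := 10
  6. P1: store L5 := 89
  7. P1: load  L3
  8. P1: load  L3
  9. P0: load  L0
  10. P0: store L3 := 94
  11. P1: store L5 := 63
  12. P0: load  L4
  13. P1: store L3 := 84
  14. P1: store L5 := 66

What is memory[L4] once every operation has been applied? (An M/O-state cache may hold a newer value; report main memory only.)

memory[L4] = 9

  op1 P1: load  L0 → I/S on L0; bus BusRd; mem=40
  op2 P1: store L5 := 88 → I/M on L5; bus BusRdX; mem=50
  op3 P1: store L4 := 9 → I/M on L4; bus BusRdX; mem=80
  op4 P1: load  L2 → I/S on L2; bus BusRd; mem=20
  op5 P0: store L2 := 10 → M/I on L2; bus BusRdX; mem=20
  op6 P1: store L5 := 89 → I/M on L5; bus (none); mem=50
  op7 P1: load  L3 → I/S on L3; bus BusRd; mem=40
  op8 P1: load  L3 → I/S on L3; bus (none); mem=40
  op9 P0: load  L0 → S/S on L0; bus BusRd; mem=40
  op10 P0: store L3 := 94 → M/I on L3; bus BusRdX; mem=40
  op11 P1: store L5 := 63 → I/M on L5; bus (none); mem=50
  op12 P0: load  L4 → S/S on L4; bus BusRd Flush; mem=9
  op13 P1: store L3 := 84 → I/M on L3; bus BusRdX Flush; mem=94
  op14 P1: store L5 := 66 → I/M on L5; bus (none); mem=50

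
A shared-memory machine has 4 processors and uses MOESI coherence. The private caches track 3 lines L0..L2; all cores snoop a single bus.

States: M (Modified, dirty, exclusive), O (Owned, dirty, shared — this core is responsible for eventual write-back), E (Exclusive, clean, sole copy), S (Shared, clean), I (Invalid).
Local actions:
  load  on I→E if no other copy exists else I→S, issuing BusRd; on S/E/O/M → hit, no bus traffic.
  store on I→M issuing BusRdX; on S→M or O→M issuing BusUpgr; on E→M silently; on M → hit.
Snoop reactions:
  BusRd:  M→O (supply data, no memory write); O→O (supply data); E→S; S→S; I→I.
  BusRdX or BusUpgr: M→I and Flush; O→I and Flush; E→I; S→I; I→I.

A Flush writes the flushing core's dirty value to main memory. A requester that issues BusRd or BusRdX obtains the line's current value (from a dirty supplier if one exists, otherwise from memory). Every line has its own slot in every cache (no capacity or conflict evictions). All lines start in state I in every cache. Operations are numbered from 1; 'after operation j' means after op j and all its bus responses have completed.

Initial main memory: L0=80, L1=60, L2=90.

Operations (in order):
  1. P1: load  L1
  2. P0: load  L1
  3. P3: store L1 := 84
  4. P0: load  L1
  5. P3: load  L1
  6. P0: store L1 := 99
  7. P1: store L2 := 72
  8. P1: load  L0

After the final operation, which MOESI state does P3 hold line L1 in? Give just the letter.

1. P1: load  L1  bus=[BusRd]  L1: P0=I P1=E P2=I P3=I  mem[L1]=60
2. P0: load  L1  bus=[BusRd]  L1: P0=S P1=S P2=I P3=I  mem[L1]=60
3. P3: store L1 := 84  bus=[BusRdX]  L1: P0=I P1=I P2=I P3=M  mem[L1]=60
4. P0: load  L1  bus=[BusRd]  L1: P0=S P1=I P2=I P3=O  mem[L1]=60
5. P3: load  L1  bus=[-]  L1: P0=S P1=I P2=I P3=O  mem[L1]=60
6. P0: store L1 := 99  bus=[BusUpgr,Flush]  L1: P0=M P1=I P2=I P3=I  mem[L1]=84
7. P1: store L2 := 72  bus=[BusRdX]  L2: P0=I P1=M P2=I P3=I  mem[L2]=90
8. P1: load  L0  bus=[BusRd]  L0: P0=I P1=E P2=I P3=I  mem[L0]=80

state = I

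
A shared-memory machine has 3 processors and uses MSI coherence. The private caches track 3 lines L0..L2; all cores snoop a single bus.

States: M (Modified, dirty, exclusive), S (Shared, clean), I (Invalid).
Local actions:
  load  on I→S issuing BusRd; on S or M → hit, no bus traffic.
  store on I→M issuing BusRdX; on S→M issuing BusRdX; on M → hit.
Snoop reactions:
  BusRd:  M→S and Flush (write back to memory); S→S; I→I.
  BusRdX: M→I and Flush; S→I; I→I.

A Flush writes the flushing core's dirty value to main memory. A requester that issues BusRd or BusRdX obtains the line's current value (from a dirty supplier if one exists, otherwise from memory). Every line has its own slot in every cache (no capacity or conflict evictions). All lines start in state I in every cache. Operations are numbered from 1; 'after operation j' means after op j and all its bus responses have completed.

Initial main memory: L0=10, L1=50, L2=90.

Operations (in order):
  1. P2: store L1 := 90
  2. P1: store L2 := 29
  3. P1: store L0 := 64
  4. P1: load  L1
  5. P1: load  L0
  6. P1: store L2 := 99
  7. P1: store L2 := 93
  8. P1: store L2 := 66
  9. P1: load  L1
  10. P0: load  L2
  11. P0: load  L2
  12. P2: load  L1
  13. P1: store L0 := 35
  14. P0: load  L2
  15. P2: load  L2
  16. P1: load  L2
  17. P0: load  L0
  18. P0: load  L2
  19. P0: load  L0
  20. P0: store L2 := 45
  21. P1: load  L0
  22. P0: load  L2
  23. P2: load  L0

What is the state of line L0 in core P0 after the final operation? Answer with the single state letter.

[1] P2: store L1 := 90 | P0:I, P1:I, P2:M(90) | bus: BusRdX
[2] P1: store L2 := 29 | P0:I, P1:M(29), P2:I | bus: BusRdX
[3] P1: store L0 := 64 | P0:I, P1:M(64), P2:I | bus: BusRdX
[4] P1: load  L1 | P0:I, P1:S(90), P2:S(90) | bus: BusRd,Flush
[5] P1: load  L0 | P0:I, P1:M(64), P2:I | bus: none
[6] P1: store L2 := 99 | P0:I, P1:M(99), P2:I | bus: none
[7] P1: store L2 := 93 | P0:I, P1:M(93), P2:I | bus: none
[8] P1: store L2 := 66 | P0:I, P1:M(66), P2:I | bus: none
[9] P1: load  L1 | P0:I, P1:S(90), P2:S(90) | bus: none
[10] P0: load  L2 | P0:S(66), P1:S(66), P2:I | bus: BusRd,Flush
[11] P0: load  L2 | P0:S(66), P1:S(66), P2:I | bus: none
[12] P2: load  L1 | P0:I, P1:S(90), P2:S(90) | bus: none
[13] P1: store L0 := 35 | P0:I, P1:M(35), P2:I | bus: none
[14] P0: load  L2 | P0:S(66), P1:S(66), P2:I | bus: none
[15] P2: load  L2 | P0:S(66), P1:S(66), P2:S(66) | bus: BusRd
[16] P1: load  L2 | P0:S(66), P1:S(66), P2:S(66) | bus: none
[17] P0: load  L0 | P0:S(35), P1:S(35), P2:I | bus: BusRd,Flush
[18] P0: load  L2 | P0:S(66), P1:S(66), P2:S(66) | bus: none
[19] P0: load  L0 | P0:S(35), P1:S(35), P2:I | bus: none
[20] P0: store L2 := 45 | P0:M(45), P1:I, P2:I | bus: BusRdX
[21] P1: load  L0 | P0:S(35), P1:S(35), P2:I | bus: none
[22] P0: load  L2 | P0:M(45), P1:I, P2:I | bus: none
[23] P2: load  L0 | P0:S(35), P1:S(35), P2:S(35) | bus: BusRd

state = S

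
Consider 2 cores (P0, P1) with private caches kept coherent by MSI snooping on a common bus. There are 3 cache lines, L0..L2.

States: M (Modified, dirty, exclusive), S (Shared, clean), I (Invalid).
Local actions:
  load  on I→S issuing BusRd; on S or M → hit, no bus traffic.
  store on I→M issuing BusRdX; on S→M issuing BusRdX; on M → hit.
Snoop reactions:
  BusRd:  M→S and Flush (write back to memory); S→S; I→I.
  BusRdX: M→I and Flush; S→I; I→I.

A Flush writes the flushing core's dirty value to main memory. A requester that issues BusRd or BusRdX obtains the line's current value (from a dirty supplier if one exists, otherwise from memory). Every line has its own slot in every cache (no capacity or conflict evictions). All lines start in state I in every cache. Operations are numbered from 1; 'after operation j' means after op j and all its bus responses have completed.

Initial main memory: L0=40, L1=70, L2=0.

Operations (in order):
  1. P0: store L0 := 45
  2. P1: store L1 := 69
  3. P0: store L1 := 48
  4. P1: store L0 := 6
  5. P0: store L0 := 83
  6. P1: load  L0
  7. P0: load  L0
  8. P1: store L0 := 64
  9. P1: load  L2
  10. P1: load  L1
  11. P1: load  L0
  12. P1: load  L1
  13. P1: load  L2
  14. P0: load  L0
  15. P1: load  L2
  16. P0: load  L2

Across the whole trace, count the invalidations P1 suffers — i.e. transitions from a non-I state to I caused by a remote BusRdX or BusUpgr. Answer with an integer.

[1] P0: store L0 := 45 | P0:M(45), P1:I | bus: BusRdX
[2] P1: store L1 := 69 | P0:I, P1:M(69) | bus: BusRdX
[3] P0: store L1 := 48 | P0:M(48), P1:I | bus: BusRdX,Flush
[4] P1: store L0 := 6 | P0:I, P1:M(6) | bus: BusRdX,Flush
[5] P0: store L0 := 83 | P0:M(83), P1:I | bus: BusRdX,Flush
[6] P1: load  L0 | P0:S(83), P1:S(83) | bus: BusRd,Flush
[7] P0: load  L0 | P0:S(83), P1:S(83) | bus: none
[8] P1: store L0 := 64 | P0:I, P1:M(64) | bus: BusRdX
[9] P1: load  L2 | P0:I, P1:S(0) | bus: BusRd
[10] P1: load  L1 | P0:S(48), P1:S(48) | bus: BusRd,Flush
[11] P1: load  L0 | P0:I, P1:M(64) | bus: none
[12] P1: load  L1 | P0:S(48), P1:S(48) | bus: none
[13] P1: load  L2 | P0:I, P1:S(0) | bus: none
[14] P0: load  L0 | P0:S(64), P1:S(64) | bus: BusRd,Flush
[15] P1: load  L2 | P0:I, P1:S(0) | bus: none
[16] P0: load  L2 | P0:S(0), P1:S(0) | bus: BusRd

invalidations = 2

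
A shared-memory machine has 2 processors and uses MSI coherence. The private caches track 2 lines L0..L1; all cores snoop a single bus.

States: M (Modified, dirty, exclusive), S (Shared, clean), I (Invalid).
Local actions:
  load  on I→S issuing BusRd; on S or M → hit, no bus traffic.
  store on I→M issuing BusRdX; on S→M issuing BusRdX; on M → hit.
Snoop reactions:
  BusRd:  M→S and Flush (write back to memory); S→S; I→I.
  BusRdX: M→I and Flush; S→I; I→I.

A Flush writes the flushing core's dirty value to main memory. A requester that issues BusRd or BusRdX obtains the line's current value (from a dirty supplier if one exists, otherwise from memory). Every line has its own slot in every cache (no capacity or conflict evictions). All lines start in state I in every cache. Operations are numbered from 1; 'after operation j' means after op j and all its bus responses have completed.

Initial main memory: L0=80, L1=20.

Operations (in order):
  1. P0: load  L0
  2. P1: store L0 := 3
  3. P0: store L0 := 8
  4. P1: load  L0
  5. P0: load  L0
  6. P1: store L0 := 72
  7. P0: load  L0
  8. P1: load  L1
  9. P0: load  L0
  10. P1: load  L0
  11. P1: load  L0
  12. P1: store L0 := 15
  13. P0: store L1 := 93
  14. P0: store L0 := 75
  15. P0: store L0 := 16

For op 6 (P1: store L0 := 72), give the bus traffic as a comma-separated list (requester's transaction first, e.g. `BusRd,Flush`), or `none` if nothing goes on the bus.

  op1 P0: load  L0 → S/I on L0; bus BusRd; mem=80
  op2 P1: store L0 := 3 → I/M on L0; bus BusRdX; mem=80
  op3 P0: store L0 := 8 → M/I on L0; bus BusRdX Flush; mem=3
  op4 P1: load  L0 → S/S on L0; bus BusRd Flush; mem=8
  op5 P0: load  L0 → S/S on L0; bus (none); mem=8
  op6 P1: store L0 := 72 → I/M on L0; bus BusRdX; mem=8
  op7 P0: load  L0 → S/S on L0; bus BusRd Flush; mem=72
  op8 P1: load  L1 → I/S on L1; bus BusRd; mem=20
  op9 P0: load  L0 → S/S on L0; bus (none); mem=72
  op10 P1: load  L0 → S/S on L0; bus (none); mem=72
  op11 P1: load  L0 → S/S on L0; bus (none); mem=72
  op12 P1: store L0 := 15 → I/M on L0; bus BusRdX; mem=72
  op13 P0: store L1 := 93 → M/I on L1; bus BusRdX; mem=20
  op14 P0: store L0 := 75 → M/I on L0; bus BusRdX Flush; mem=15
  op15 P0: store L0 := 16 → M/I on L0; bus (none); mem=15

bus = BusRdX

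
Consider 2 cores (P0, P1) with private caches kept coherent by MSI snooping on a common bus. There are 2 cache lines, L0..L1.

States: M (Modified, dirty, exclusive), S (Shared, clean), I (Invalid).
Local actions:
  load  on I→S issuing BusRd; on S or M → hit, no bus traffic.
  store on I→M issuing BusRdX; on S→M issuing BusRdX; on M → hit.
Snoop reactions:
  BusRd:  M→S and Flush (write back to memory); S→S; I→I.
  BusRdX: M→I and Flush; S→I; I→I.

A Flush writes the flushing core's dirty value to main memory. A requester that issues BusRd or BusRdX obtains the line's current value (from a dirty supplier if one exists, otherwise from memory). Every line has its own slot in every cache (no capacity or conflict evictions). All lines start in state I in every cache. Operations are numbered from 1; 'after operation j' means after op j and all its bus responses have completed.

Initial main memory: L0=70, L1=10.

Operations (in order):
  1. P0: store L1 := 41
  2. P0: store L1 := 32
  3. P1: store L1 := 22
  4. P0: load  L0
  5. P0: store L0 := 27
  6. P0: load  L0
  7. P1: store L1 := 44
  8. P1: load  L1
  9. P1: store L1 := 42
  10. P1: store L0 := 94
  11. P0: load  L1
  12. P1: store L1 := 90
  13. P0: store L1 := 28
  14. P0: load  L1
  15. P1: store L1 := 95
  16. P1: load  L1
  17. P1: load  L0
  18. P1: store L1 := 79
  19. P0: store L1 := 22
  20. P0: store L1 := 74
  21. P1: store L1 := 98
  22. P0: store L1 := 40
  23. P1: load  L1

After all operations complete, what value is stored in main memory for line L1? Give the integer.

memory[L1] = 40

1. P0: store L1 := 41  bus=[BusRdX]  L1: P0=M P1=I  mem[L1]=10
2. P0: store L1 := 32  bus=[-]  L1: P0=M P1=I  mem[L1]=10
3. P1: store L1 := 22  bus=[BusRdX,Flush]  L1: P0=I P1=M  mem[L1]=32
4. P0: load  L0  bus=[BusRd]  L0: P0=S P1=I  mem[L0]=70
5. P0: store L0 := 27  bus=[BusRdX]  L0: P0=M P1=I  mem[L0]=70
6. P0: load  L0  bus=[-]  L0: P0=M P1=I  mem[L0]=70
7. P1: store L1 := 44  bus=[-]  L1: P0=I P1=M  mem[L1]=32
8. P1: load  L1  bus=[-]  L1: P0=I P1=M  mem[L1]=32
9. P1: store L1 := 42  bus=[-]  L1: P0=I P1=M  mem[L1]=32
10. P1: store L0 := 94  bus=[BusRdX,Flush]  L0: P0=I P1=M  mem[L0]=27
11. P0: load  L1  bus=[BusRd,Flush]  L1: P0=S P1=S  mem[L1]=42
12. P1: store L1 := 90  bus=[BusRdX]  L1: P0=I P1=M  mem[L1]=42
13. P0: store L1 := 28  bus=[BusRdX,Flush]  L1: P0=M P1=I  mem[L1]=90
14. P0: load  L1  bus=[-]  L1: P0=M P1=I  mem[L1]=90
15. P1: store L1 := 95  bus=[BusRdX,Flush]  L1: P0=I P1=M  mem[L1]=28
16. P1: load  L1  bus=[-]  L1: P0=I P1=M  mem[L1]=28
17. P1: load  L0  bus=[-]  L0: P0=I P1=M  mem[L0]=27
18. P1: store L1 := 79  bus=[-]  L1: P0=I P1=M  mem[L1]=28
19. P0: store L1 := 22  bus=[BusRdX,Flush]  L1: P0=M P1=I  mem[L1]=79
20. P0: store L1 := 74  bus=[-]  L1: P0=M P1=I  mem[L1]=79
21. P1: store L1 := 98  bus=[BusRdX,Flush]  L1: P0=I P1=M  mem[L1]=74
22. P0: store L1 := 40  bus=[BusRdX,Flush]  L1: P0=M P1=I  mem[L1]=98
23. P1: load  L1  bus=[BusRd,Flush]  L1: P0=S P1=S  mem[L1]=40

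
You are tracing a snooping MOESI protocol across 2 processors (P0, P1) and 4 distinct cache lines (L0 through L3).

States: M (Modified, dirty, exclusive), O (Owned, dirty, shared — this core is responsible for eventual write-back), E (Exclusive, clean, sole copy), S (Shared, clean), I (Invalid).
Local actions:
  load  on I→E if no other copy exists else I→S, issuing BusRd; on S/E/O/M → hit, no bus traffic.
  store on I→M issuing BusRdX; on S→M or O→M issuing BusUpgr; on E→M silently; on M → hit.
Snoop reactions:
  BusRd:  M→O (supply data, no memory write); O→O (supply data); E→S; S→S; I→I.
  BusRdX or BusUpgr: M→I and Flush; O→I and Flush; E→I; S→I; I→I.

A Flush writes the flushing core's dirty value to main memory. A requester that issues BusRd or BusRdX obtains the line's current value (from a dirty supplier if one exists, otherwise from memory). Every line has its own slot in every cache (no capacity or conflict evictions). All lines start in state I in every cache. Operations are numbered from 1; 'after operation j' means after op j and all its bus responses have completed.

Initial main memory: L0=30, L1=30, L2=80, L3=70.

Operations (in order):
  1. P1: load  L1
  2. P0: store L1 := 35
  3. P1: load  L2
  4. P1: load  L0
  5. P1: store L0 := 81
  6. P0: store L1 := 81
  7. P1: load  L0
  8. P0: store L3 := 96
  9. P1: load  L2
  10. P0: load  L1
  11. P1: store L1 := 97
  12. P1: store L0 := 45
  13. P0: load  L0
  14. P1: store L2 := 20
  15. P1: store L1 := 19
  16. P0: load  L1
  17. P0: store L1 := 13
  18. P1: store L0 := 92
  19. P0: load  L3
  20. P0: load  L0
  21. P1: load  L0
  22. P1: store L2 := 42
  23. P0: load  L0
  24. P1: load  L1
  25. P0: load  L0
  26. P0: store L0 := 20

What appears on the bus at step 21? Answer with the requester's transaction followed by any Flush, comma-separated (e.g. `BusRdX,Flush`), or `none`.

bus = none

[1] P1: load  L1 | P0:I, P1:E(30) | bus: BusRd
[2] P0: store L1 := 35 | P0:M(35), P1:I | bus: BusRdX
[3] P1: load  L2 | P0:I, P1:E(80) | bus: BusRd
[4] P1: load  L0 | P0:I, P1:E(30) | bus: BusRd
[5] P1: store L0 := 81 | P0:I, P1:M(81) | bus: none
[6] P0: store L1 := 81 | P0:M(81), P1:I | bus: none
[7] P1: load  L0 | P0:I, P1:M(81) | bus: none
[8] P0: store L3 := 96 | P0:M(96), P1:I | bus: BusRdX
[9] P1: load  L2 | P0:I, P1:E(80) | bus: none
[10] P0: load  L1 | P0:M(81), P1:I | bus: none
[11] P1: store L1 := 97 | P0:I, P1:M(97) | bus: BusRdX,Flush
[12] P1: store L0 := 45 | P0:I, P1:M(45) | bus: none
[13] P0: load  L0 | P0:S(45), P1:O(45) | bus: BusRd
[14] P1: store L2 := 20 | P0:I, P1:M(20) | bus: none
[15] P1: store L1 := 19 | P0:I, P1:M(19) | bus: none
[16] P0: load  L1 | P0:S(19), P1:O(19) | bus: BusRd
[17] P0: store L1 := 13 | P0:M(13), P1:I | bus: BusUpgr,Flush
[18] P1: store L0 := 92 | P0:I, P1:M(92) | bus: BusUpgr
[19] P0: load  L3 | P0:M(96), P1:I | bus: none
[20] P0: load  L0 | P0:S(92), P1:O(92) | bus: BusRd
[21] P1: load  L0 | P0:S(92), P1:O(92) | bus: none
[22] P1: store L2 := 42 | P0:I, P1:M(42) | bus: none
[23] P0: load  L0 | P0:S(92), P1:O(92) | bus: none
[24] P1: load  L1 | P0:O(13), P1:S(13) | bus: BusRd
[25] P0: load  L0 | P0:S(92), P1:O(92) | bus: none
[26] P0: store L0 := 20 | P0:M(20), P1:I | bus: BusUpgr,Flush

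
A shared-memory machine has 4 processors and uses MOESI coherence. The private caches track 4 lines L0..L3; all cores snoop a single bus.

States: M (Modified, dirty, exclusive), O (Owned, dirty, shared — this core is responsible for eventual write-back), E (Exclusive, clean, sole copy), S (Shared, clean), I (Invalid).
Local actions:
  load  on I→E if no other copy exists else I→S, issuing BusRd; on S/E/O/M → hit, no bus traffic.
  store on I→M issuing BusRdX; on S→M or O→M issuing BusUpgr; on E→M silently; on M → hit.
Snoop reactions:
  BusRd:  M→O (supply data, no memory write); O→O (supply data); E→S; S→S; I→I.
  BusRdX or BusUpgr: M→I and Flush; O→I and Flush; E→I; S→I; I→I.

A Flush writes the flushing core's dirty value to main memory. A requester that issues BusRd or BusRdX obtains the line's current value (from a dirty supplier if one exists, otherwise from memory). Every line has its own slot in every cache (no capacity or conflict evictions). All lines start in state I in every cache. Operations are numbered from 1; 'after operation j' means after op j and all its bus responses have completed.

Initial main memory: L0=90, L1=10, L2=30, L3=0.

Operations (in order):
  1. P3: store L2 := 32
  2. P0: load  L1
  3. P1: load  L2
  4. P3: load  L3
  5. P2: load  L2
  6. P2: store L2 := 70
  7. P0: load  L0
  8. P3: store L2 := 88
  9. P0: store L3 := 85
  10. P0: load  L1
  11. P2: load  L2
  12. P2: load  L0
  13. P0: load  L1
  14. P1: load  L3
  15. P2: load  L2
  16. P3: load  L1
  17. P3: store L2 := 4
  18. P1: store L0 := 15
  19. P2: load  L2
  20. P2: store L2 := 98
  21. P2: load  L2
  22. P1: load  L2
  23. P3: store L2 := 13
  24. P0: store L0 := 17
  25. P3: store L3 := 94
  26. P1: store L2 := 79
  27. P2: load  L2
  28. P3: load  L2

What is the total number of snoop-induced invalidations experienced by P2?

  op1 P3: store L2 := 32 → I/I/I/M on L2; bus BusRdX; mem=30
  op2 P0: load  L1 → E/I/I/I on L1; bus BusRd; mem=10
  op3 P1: load  L2 → I/S/I/O on L2; bus BusRd; mem=30
  op4 P3: load  L3 → I/I/I/E on L3; bus BusRd; mem=0
  op5 P2: load  L2 → I/S/S/O on L2; bus BusRd; mem=30
  op6 P2: store L2 := 70 → I/I/M/I on L2; bus BusUpgr Flush; mem=32
  op7 P0: load  L0 → E/I/I/I on L0; bus BusRd; mem=90
  op8 P3: store L2 := 88 → I/I/I/M on L2; bus BusRdX Flush; mem=70
  op9 P0: store L3 := 85 → M/I/I/I on L3; bus BusRdX; mem=0
  op10 P0: load  L1 → E/I/I/I on L1; bus (none); mem=10
  op11 P2: load  L2 → I/I/S/O on L2; bus BusRd; mem=70
  op12 P2: load  L0 → S/I/S/I on L0; bus BusRd; mem=90
  op13 P0: load  L1 → E/I/I/I on L1; bus (none); mem=10
  op14 P1: load  L3 → O/S/I/I on L3; bus BusRd; mem=0
  op15 P2: load  L2 → I/I/S/O on L2; bus (none); mem=70
  op16 P3: load  L1 → S/I/I/S on L1; bus BusRd; mem=10
  op17 P3: store L2 := 4 → I/I/I/M on L2; bus BusUpgr; mem=70
  op18 P1: store L0 := 15 → I/M/I/I on L0; bus BusRdX; mem=90
  op19 P2: load  L2 → I/I/S/O on L2; bus BusRd; mem=70
  op20 P2: store L2 := 98 → I/I/M/I on L2; bus BusUpgr Flush; mem=4
  op21 P2: load  L2 → I/I/M/I on L2; bus (none); mem=4
  op22 P1: load  L2 → I/S/O/I on L2; bus BusRd; mem=4
  op23 P3: store L2 := 13 → I/I/I/M on L2; bus BusRdX Flush; mem=98
  op24 P0: store L0 := 17 → M/I/I/I on L0; bus BusRdX Flush; mem=15
  op25 P3: store L3 := 94 → I/I/I/M on L3; bus BusRdX Flush; mem=85
  op26 P1: store L2 := 79 → I/M/I/I on L2; bus BusRdX Flush; mem=13
  op27 P2: load  L2 → I/O/S/I on L2; bus BusRd; mem=13
  op28 P3: load  L2 → I/O/S/S on L2; bus BusRd; mem=13

invalidations = 4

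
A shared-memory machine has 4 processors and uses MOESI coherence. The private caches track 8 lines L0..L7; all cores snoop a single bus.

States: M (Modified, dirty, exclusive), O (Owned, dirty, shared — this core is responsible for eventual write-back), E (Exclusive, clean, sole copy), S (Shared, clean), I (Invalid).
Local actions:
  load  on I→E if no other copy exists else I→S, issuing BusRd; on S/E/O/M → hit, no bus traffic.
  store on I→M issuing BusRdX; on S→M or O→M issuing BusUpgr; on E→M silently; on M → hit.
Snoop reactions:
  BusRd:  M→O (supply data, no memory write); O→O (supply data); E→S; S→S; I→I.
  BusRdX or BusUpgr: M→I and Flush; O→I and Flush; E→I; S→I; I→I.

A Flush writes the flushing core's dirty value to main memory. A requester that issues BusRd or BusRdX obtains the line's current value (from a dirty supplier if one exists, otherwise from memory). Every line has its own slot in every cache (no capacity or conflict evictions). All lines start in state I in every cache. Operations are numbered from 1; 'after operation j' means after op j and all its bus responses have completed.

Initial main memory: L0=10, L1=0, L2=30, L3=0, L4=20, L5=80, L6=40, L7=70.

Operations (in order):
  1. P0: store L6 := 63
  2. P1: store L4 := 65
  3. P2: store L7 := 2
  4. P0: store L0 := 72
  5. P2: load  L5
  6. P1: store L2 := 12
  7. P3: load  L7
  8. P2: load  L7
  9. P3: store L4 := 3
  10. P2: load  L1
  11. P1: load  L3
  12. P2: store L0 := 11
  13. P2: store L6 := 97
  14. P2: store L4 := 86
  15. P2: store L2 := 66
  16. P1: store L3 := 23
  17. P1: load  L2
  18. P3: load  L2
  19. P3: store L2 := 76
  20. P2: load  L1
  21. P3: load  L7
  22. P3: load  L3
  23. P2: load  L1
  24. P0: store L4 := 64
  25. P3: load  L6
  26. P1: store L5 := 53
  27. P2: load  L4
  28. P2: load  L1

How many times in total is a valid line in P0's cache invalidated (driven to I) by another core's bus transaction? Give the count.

invalidations = 2

1. P0: store L6 := 63  bus=[BusRdX]  L6: P0=M P1=I P2=I P3=I  mem[L6]=40
2. P1: store L4 := 65  bus=[BusRdX]  L4: P0=I P1=M P2=I P3=I  mem[L4]=20
3. P2: store L7 := 2  bus=[BusRdX]  L7: P0=I P1=I P2=M P3=I  mem[L7]=70
4. P0: store L0 := 72  bus=[BusRdX]  L0: P0=M P1=I P2=I P3=I  mem[L0]=10
5. P2: load  L5  bus=[BusRd]  L5: P0=I P1=I P2=E P3=I  mem[L5]=80
6. P1: store L2 := 12  bus=[BusRdX]  L2: P0=I P1=M P2=I P3=I  mem[L2]=30
7. P3: load  L7  bus=[BusRd]  L7: P0=I P1=I P2=O P3=S  mem[L7]=70
8. P2: load  L7  bus=[-]  L7: P0=I P1=I P2=O P3=S  mem[L7]=70
9. P3: store L4 := 3  bus=[BusRdX,Flush]  L4: P0=I P1=I P2=I P3=M  mem[L4]=65
10. P2: load  L1  bus=[BusRd]  L1: P0=I P1=I P2=E P3=I  mem[L1]=0
11. P1: load  L3  bus=[BusRd]  L3: P0=I P1=E P2=I P3=I  mem[L3]=0
12. P2: store L0 := 11  bus=[BusRdX,Flush]  L0: P0=I P1=I P2=M P3=I  mem[L0]=72
13. P2: store L6 := 97  bus=[BusRdX,Flush]  L6: P0=I P1=I P2=M P3=I  mem[L6]=63
14. P2: store L4 := 86  bus=[BusRdX,Flush]  L4: P0=I P1=I P2=M P3=I  mem[L4]=3
15. P2: store L2 := 66  bus=[BusRdX,Flush]  L2: P0=I P1=I P2=M P3=I  mem[L2]=12
16. P1: store L3 := 23  bus=[-]  L3: P0=I P1=M P2=I P3=I  mem[L3]=0
17. P1: load  L2  bus=[BusRd]  L2: P0=I P1=S P2=O P3=I  mem[L2]=12
18. P3: load  L2  bus=[BusRd]  L2: P0=I P1=S P2=O P3=S  mem[L2]=12
19. P3: store L2 := 76  bus=[BusUpgr,Flush]  L2: P0=I P1=I P2=I P3=M  mem[L2]=66
20. P2: load  L1  bus=[-]  L1: P0=I P1=I P2=E P3=I  mem[L1]=0
21. P3: load  L7  bus=[-]  L7: P0=I P1=I P2=O P3=S  mem[L7]=70
22. P3: load  L3  bus=[BusRd]  L3: P0=I P1=O P2=I P3=S  mem[L3]=0
23. P2: load  L1  bus=[-]  L1: P0=I P1=I P2=E P3=I  mem[L1]=0
24. P0: store L4 := 64  bus=[BusRdX,Flush]  L4: P0=M P1=I P2=I P3=I  mem[L4]=86
25. P3: load  L6  bus=[BusRd]  L6: P0=I P1=I P2=O P3=S  mem[L6]=63
26. P1: store L5 := 53  bus=[BusRdX]  L5: P0=I P1=M P2=I P3=I  mem[L5]=80
27. P2: load  L4  bus=[BusRd]  L4: P0=O P1=I P2=S P3=I  mem[L4]=86
28. P2: load  L1  bus=[-]  L1: P0=I P1=I P2=E P3=I  mem[L1]=0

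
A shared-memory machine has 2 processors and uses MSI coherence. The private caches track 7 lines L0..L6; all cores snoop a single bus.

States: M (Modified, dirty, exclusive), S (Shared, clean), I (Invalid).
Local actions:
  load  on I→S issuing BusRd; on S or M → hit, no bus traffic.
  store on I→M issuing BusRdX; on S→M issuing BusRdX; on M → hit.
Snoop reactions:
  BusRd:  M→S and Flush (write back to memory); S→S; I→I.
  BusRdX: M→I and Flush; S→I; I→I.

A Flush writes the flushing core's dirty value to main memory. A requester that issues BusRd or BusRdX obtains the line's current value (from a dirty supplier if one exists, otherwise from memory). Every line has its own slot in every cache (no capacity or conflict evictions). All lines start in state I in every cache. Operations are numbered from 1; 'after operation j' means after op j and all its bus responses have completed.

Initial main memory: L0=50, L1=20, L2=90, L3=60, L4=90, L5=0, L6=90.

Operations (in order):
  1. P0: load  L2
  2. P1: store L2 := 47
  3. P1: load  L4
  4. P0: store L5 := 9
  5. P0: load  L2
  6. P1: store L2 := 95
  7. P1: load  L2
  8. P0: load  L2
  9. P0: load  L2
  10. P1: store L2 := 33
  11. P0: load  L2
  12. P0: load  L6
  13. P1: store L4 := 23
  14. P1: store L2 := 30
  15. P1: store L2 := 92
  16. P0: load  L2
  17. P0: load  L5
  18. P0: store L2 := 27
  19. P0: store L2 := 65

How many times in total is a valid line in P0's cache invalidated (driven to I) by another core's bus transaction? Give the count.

invalidations = 4

1. P0: load  L2  bus=[BusRd]  L2: P0=S P1=I  mem[L2]=90
2. P1: store L2 := 47  bus=[BusRdX]  L2: P0=I P1=M  mem[L2]=90
3. P1: load  L4  bus=[BusRd]  L4: P0=I P1=S  mem[L4]=90
4. P0: store L5 := 9  bus=[BusRdX]  L5: P0=M P1=I  mem[L5]=0
5. P0: load  L2  bus=[BusRd,Flush]  L2: P0=S P1=S  mem[L2]=47
6. P1: store L2 := 95  bus=[BusRdX]  L2: P0=I P1=M  mem[L2]=47
7. P1: load  L2  bus=[-]  L2: P0=I P1=M  mem[L2]=47
8. P0: load  L2  bus=[BusRd,Flush]  L2: P0=S P1=S  mem[L2]=95
9. P0: load  L2  bus=[-]  L2: P0=S P1=S  mem[L2]=95
10. P1: store L2 := 33  bus=[BusRdX]  L2: P0=I P1=M  mem[L2]=95
11. P0: load  L2  bus=[BusRd,Flush]  L2: P0=S P1=S  mem[L2]=33
12. P0: load  L6  bus=[BusRd]  L6: P0=S P1=I  mem[L6]=90
13. P1: store L4 := 23  bus=[BusRdX]  L4: P0=I P1=M  mem[L4]=90
14. P1: store L2 := 30  bus=[BusRdX]  L2: P0=I P1=M  mem[L2]=33
15. P1: store L2 := 92  bus=[-]  L2: P0=I P1=M  mem[L2]=33
16. P0: load  L2  bus=[BusRd,Flush]  L2: P0=S P1=S  mem[L2]=92
17. P0: load  L5  bus=[-]  L5: P0=M P1=I  mem[L5]=0
18. P0: store L2 := 27  bus=[BusRdX]  L2: P0=M P1=I  mem[L2]=92
19. P0: store L2 := 65  bus=[-]  L2: P0=M P1=I  mem[L2]=92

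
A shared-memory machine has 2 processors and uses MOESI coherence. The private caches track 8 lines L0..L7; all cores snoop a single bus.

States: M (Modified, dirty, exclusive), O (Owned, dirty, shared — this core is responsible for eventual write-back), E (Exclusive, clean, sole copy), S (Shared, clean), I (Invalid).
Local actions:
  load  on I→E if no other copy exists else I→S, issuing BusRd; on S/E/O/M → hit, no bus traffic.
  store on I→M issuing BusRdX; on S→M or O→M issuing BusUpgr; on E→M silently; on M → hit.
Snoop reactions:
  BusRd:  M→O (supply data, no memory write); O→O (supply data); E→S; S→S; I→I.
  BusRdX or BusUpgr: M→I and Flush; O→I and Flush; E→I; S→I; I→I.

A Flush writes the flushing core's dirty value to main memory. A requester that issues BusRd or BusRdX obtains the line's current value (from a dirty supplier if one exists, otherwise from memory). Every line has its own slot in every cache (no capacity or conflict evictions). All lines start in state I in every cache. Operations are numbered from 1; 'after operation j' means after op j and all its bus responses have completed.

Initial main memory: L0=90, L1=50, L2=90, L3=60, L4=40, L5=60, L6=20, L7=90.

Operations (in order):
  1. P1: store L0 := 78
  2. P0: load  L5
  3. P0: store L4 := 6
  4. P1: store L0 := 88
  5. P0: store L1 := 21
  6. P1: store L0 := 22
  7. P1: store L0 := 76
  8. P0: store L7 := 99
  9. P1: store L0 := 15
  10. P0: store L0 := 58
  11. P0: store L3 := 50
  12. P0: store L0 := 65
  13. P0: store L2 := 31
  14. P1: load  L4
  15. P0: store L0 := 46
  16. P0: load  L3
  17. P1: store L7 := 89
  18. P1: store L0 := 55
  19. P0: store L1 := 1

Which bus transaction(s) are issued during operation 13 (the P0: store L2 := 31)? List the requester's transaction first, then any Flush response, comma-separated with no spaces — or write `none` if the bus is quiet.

bus = BusRdX

[1] P1: store L0 := 78 | P0:I, P1:M(78) | bus: BusRdX
[2] P0: load  L5 | P0:E(60), P1:I | bus: BusRd
[3] P0: store L4 := 6 | P0:M(6), P1:I | bus: BusRdX
[4] P1: store L0 := 88 | P0:I, P1:M(88) | bus: none
[5] P0: store L1 := 21 | P0:M(21), P1:I | bus: BusRdX
[6] P1: store L0 := 22 | P0:I, P1:M(22) | bus: none
[7] P1: store L0 := 76 | P0:I, P1:M(76) | bus: none
[8] P0: store L7 := 99 | P0:M(99), P1:I | bus: BusRdX
[9] P1: store L0 := 15 | P0:I, P1:M(15) | bus: none
[10] P0: store L0 := 58 | P0:M(58), P1:I | bus: BusRdX,Flush
[11] P0: store L3 := 50 | P0:M(50), P1:I | bus: BusRdX
[12] P0: store L0 := 65 | P0:M(65), P1:I | bus: none
[13] P0: store L2 := 31 | P0:M(31), P1:I | bus: BusRdX
[14] P1: load  L4 | P0:O(6), P1:S(6) | bus: BusRd
[15] P0: store L0 := 46 | P0:M(46), P1:I | bus: none
[16] P0: load  L3 | P0:M(50), P1:I | bus: none
[17] P1: store L7 := 89 | P0:I, P1:M(89) | bus: BusRdX,Flush
[18] P1: store L0 := 55 | P0:I, P1:M(55) | bus: BusRdX,Flush
[19] P0: store L1 := 1 | P0:M(1), P1:I | bus: none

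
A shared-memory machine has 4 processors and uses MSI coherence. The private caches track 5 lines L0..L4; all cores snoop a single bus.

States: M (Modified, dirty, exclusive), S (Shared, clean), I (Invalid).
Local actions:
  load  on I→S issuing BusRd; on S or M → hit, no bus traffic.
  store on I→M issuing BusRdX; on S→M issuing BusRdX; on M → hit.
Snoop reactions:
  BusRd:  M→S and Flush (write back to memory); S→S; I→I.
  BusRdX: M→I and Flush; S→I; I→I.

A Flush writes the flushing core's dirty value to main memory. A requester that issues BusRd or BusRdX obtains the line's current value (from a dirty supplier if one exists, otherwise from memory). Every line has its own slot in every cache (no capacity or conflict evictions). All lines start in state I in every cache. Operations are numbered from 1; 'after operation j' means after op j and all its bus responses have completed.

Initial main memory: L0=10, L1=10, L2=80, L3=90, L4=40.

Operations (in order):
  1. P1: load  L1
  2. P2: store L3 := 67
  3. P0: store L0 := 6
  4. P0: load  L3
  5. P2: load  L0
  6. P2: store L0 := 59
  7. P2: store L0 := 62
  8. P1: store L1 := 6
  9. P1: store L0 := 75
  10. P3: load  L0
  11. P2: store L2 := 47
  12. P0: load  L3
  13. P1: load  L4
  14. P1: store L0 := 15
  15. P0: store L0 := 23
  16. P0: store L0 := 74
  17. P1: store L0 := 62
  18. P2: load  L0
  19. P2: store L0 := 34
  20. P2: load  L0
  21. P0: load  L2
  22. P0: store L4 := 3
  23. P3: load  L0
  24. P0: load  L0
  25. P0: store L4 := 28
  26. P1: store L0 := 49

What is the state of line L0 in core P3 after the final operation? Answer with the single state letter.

state = I

step 1: P1: load  L1  ⟶  ISII  (L1)  txn=BusRd  M[L1]=10
step 2: P2: store L3 := 67  ⟶  IIMI  (L3)  txn=BusRdX  M[L3]=90
step 3: P0: store L0 := 6  ⟶  MIII  (L0)  txn=BusRdX  M[L0]=10
step 4: P0: load  L3  ⟶  SISI  (L3)  txn=BusRd+Flush  M[L3]=67
step 5: P2: load  L0  ⟶  SISI  (L0)  txn=BusRd+Flush  M[L0]=6
step 6: P2: store L0 := 59  ⟶  IIMI  (L0)  txn=BusRdX  M[L0]=6
step 7: P2: store L0 := 62  ⟶  IIMI  (L0)  txn=∅  M[L0]=6
step 8: P1: store L1 := 6  ⟶  IMII  (L1)  txn=BusRdX  M[L1]=10
step 9: P1: store L0 := 75  ⟶  IMII  (L0)  txn=BusRdX+Flush  M[L0]=62
step 10: P3: load  L0  ⟶  ISIS  (L0)  txn=BusRd+Flush  M[L0]=75
step 11: P2: store L2 := 47  ⟶  IIMI  (L2)  txn=BusRdX  M[L2]=80
step 12: P0: load  L3  ⟶  SISI  (L3)  txn=∅  M[L3]=67
step 13: P1: load  L4  ⟶  ISII  (L4)  txn=BusRd  M[L4]=40
step 14: P1: store L0 := 15  ⟶  IMII  (L0)  txn=BusRdX  M[L0]=75
step 15: P0: store L0 := 23  ⟶  MIII  (L0)  txn=BusRdX+Flush  M[L0]=15
step 16: P0: store L0 := 74  ⟶  MIII  (L0)  txn=∅  M[L0]=15
step 17: P1: store L0 := 62  ⟶  IMII  (L0)  txn=BusRdX+Flush  M[L0]=74
step 18: P2: load  L0  ⟶  ISSI  (L0)  txn=BusRd+Flush  M[L0]=62
step 19: P2: store L0 := 34  ⟶  IIMI  (L0)  txn=BusRdX  M[L0]=62
step 20: P2: load  L0  ⟶  IIMI  (L0)  txn=∅  M[L0]=62
step 21: P0: load  L2  ⟶  SISI  (L2)  txn=BusRd+Flush  M[L2]=47
step 22: P0: store L4 := 3  ⟶  MIII  (L4)  txn=BusRdX  M[L4]=40
step 23: P3: load  L0  ⟶  IISS  (L0)  txn=BusRd+Flush  M[L0]=34
step 24: P0: load  L0  ⟶  SISS  (L0)  txn=BusRd  M[L0]=34
step 25: P0: store L4 := 28  ⟶  MIII  (L4)  txn=∅  M[L4]=40
step 26: P1: store L0 := 49  ⟶  IMII  (L0)  txn=BusRdX  M[L0]=34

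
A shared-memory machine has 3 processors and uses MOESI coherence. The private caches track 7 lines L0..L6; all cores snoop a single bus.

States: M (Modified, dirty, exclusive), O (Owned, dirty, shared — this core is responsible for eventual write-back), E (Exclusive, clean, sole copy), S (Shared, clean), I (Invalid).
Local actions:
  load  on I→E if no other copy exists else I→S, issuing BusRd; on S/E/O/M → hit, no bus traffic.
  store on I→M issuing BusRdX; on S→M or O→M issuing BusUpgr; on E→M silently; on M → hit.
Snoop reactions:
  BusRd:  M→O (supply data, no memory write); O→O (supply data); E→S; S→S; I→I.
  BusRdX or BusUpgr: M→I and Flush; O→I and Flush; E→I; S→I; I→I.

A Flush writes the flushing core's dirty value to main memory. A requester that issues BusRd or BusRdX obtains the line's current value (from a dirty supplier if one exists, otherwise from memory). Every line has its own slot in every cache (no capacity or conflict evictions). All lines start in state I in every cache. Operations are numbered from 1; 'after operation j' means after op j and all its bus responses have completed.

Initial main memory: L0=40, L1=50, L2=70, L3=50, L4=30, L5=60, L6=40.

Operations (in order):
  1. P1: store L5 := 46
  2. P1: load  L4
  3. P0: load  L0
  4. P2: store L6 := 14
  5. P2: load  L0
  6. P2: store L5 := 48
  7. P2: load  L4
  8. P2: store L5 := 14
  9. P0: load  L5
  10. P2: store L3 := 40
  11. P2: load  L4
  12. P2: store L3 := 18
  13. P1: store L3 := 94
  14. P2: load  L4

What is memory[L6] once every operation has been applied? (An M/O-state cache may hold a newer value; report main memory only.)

step 1: P1: store L5 := 46  ⟶  IMI  (L5)  txn=BusRdX  M[L5]=60
step 2: P1: load  L4  ⟶  IEI  (L4)  txn=BusRd  M[L4]=30
step 3: P0: load  L0  ⟶  EII  (L0)  txn=BusRd  M[L0]=40
step 4: P2: store L6 := 14  ⟶  IIM  (L6)  txn=BusRdX  M[L6]=40
step 5: P2: load  L0  ⟶  SIS  (L0)  txn=BusRd  M[L0]=40
step 6: P2: store L5 := 48  ⟶  IIM  (L5)  txn=BusRdX+Flush  M[L5]=46
step 7: P2: load  L4  ⟶  ISS  (L4)  txn=BusRd  M[L4]=30
step 8: P2: store L5 := 14  ⟶  IIM  (L5)  txn=∅  M[L5]=46
step 9: P0: load  L5  ⟶  SIO  (L5)  txn=BusRd  M[L5]=46
step 10: P2: store L3 := 40  ⟶  IIM  (L3)  txn=BusRdX  M[L3]=50
step 11: P2: load  L4  ⟶  ISS  (L4)  txn=∅  M[L4]=30
step 12: P2: store L3 := 18  ⟶  IIM  (L3)  txn=∅  M[L3]=50
step 13: P1: store L3 := 94  ⟶  IMI  (L3)  txn=BusRdX+Flush  M[L3]=18
step 14: P2: load  L4  ⟶  ISS  (L4)  txn=∅  M[L4]=30

memory[L6] = 40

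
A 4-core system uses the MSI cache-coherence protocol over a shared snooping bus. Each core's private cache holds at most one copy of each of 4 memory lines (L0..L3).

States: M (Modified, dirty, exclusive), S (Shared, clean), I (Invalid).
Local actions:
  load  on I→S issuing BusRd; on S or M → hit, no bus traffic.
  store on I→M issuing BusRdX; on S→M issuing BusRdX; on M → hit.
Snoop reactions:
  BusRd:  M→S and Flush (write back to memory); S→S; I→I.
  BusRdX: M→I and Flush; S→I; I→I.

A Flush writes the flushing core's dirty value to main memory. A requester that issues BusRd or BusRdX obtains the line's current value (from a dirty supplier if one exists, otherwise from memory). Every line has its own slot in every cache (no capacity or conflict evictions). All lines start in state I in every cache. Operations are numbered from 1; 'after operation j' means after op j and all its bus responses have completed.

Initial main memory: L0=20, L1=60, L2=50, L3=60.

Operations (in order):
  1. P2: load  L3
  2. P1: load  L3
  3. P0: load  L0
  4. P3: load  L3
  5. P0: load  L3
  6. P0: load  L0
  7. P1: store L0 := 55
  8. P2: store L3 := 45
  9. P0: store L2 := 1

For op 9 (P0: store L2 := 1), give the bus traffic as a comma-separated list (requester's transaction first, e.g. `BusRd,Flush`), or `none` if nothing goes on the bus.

bus = BusRdX

[1] P2: load  L3 | P0:I, P1:I, P2:S(60), P3:I | bus: BusRd
[2] P1: load  L3 | P0:I, P1:S(60), P2:S(60), P3:I | bus: BusRd
[3] P0: load  L0 | P0:S(20), P1:I, P2:I, P3:I | bus: BusRd
[4] P3: load  L3 | P0:I, P1:S(60), P2:S(60), P3:S(60) | bus: BusRd
[5] P0: load  L3 | P0:S(60), P1:S(60), P2:S(60), P3:S(60) | bus: BusRd
[6] P0: load  L0 | P0:S(20), P1:I, P2:I, P3:I | bus: none
[7] P1: store L0 := 55 | P0:I, P1:M(55), P2:I, P3:I | bus: BusRdX
[8] P2: store L3 := 45 | P0:I, P1:I, P2:M(45), P3:I | bus: BusRdX
[9] P0: store L2 := 1 | P0:M(1), P1:I, P2:I, P3:I | bus: BusRdX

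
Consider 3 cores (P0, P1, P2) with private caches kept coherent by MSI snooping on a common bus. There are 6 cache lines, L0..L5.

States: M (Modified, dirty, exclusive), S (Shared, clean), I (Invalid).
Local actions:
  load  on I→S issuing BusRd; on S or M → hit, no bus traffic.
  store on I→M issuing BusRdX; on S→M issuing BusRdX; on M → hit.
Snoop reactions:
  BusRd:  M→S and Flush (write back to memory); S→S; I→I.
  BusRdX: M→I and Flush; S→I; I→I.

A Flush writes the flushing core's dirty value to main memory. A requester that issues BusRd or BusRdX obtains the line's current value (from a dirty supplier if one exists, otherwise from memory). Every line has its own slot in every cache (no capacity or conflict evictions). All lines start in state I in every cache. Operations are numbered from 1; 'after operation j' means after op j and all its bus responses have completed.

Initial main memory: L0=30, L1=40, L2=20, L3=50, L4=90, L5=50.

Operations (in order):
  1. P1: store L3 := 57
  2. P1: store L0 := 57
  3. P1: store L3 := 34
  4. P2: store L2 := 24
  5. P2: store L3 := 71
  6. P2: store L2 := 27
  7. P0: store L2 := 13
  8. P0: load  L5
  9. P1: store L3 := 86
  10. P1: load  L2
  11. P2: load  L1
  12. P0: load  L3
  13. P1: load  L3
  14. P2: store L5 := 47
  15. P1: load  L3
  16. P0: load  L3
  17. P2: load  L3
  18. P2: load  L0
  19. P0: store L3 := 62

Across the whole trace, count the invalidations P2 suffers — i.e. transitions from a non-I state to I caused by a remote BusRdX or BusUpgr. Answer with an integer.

step 1: P1: store L3 := 57  ⟶  IMI  (L3)  txn=BusRdX  M[L3]=50
step 2: P1: store L0 := 57  ⟶  IMI  (L0)  txn=BusRdX  M[L0]=30
step 3: P1: store L3 := 34  ⟶  IMI  (L3)  txn=∅  M[L3]=50
step 4: P2: store L2 := 24  ⟶  IIM  (L2)  txn=BusRdX  M[L2]=20
step 5: P2: store L3 := 71  ⟶  IIM  (L3)  txn=BusRdX+Flush  M[L3]=34
step 6: P2: store L2 := 27  ⟶  IIM  (L2)  txn=∅  M[L2]=20
step 7: P0: store L2 := 13  ⟶  MII  (L2)  txn=BusRdX+Flush  M[L2]=27
step 8: P0: load  L5  ⟶  SII  (L5)  txn=BusRd  M[L5]=50
step 9: P1: store L3 := 86  ⟶  IMI  (L3)  txn=BusRdX+Flush  M[L3]=71
step 10: P1: load  L2  ⟶  SSI  (L2)  txn=BusRd+Flush  M[L2]=13
step 11: P2: load  L1  ⟶  IIS  (L1)  txn=BusRd  M[L1]=40
step 12: P0: load  L3  ⟶  SSI  (L3)  txn=BusRd+Flush  M[L3]=86
step 13: P1: load  L3  ⟶  SSI  (L3)  txn=∅  M[L3]=86
step 14: P2: store L5 := 47  ⟶  IIM  (L5)  txn=BusRdX  M[L5]=50
step 15: P1: load  L3  ⟶  SSI  (L3)  txn=∅  M[L3]=86
step 16: P0: load  L3  ⟶  SSI  (L3)  txn=∅  M[L3]=86
step 17: P2: load  L3  ⟶  SSS  (L3)  txn=BusRd  M[L3]=86
step 18: P2: load  L0  ⟶  ISS  (L0)  txn=BusRd+Flush  M[L0]=57
step 19: P0: store L3 := 62  ⟶  MII  (L3)  txn=BusRdX  M[L3]=86

invalidations = 3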